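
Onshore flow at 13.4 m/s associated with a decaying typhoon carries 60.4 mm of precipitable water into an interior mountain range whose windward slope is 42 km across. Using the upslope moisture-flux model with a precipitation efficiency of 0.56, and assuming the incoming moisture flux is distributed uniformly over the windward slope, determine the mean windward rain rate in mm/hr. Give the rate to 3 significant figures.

R ≈ 38.8 mm/hr

Incoming column moisture flux per unit ridge length: F = V × PW = 13.4 × 60.4 = 809.36 mm·m/s.
Spread over the 42 km slope with efficiency ε = 0.56: R = ε·F/W = 0.56 × 809.36 / 42000 m = 1.079e-02 mm/s.
R = 1.079e-02 × 3600 = 38.8 mm/hr.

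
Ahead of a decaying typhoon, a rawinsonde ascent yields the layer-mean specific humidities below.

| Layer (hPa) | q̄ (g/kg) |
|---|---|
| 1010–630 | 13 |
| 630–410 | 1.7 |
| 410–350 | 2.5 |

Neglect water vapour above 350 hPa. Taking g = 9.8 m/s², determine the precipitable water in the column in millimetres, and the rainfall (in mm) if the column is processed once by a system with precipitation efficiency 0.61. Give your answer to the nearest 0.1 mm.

PW ≈ 55.8 mm; rainfall ≈ 34.0 mm

Precipitable water is the column-integrated vapour mass per unit area: PW = (1/g) Σ q̄ Δp, with q in kg/kg and Δp in Pa (1 kg/m² of water = 1 mm).
Layer 1010–630 hPa: Δp = 380 hPa = 38000 Pa, q̄ = 0.013 kg/kg → 0.013 × 38000 / 9.8 = 50.41 mm
Layer 630–410 hPa: Δp = 220 hPa = 22000 Pa, q̄ = 0.0017 kg/kg → 0.0017 × 22000 / 9.8 = 3.82 mm
Layer 410–350 hPa: Δp = 60 hPa = 6000 Pa, q̄ = 0.0025 kg/kg → 0.0025 × 6000 / 9.8 = 1.53 mm
PW = 50.41 + 3.82 + 1.53 = 55.76 ≈ 55.8 mm.
Rainfall = ε × PW = 0.61 × 55.8 = 34.0 mm.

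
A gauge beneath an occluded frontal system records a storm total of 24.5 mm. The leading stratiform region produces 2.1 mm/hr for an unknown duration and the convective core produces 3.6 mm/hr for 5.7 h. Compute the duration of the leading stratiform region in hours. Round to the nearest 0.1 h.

duration ≈ 1.9 h

Known phases: 3.6 × 5.7 = 20.52 mm.
Remaining depth = 24.5 − 20.52 = 3.98 mm.
Duration = 3.98 / 2.1 = 1.9 h.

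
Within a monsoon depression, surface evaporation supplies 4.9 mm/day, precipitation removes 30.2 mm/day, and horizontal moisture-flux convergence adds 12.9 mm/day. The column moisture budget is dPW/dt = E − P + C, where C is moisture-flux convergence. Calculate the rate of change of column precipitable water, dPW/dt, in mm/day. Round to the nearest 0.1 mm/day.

dPW/dt ≈ -12.4 mm/day

dPW/dt = E − P + C = 4.9 − 30.2 + (12.9) = -12.4 mm/day.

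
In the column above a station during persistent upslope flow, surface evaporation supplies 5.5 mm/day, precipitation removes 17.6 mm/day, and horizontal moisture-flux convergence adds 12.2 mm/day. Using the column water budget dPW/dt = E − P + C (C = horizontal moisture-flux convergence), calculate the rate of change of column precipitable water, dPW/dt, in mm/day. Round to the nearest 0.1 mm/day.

dPW/dt ≈ 0.1 mm/day

dPW/dt = E − P + C = 5.5 − 17.6 + (12.2) = 0.1 mm/day.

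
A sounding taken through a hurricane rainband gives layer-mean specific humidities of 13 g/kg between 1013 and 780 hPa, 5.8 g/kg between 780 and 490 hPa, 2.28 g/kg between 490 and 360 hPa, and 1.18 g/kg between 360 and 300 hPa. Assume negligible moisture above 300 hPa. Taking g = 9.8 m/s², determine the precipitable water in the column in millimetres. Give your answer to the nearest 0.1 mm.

Precipitable water is the column-integrated vapour mass per unit area: PW = (1/g) Σ q̄ Δp, with q in kg/kg and Δp in Pa (1 kg/m² of water = 1 mm).
Layer 1013–780 hPa: Δp = 233 hPa = 23300 Pa, q̄ = 0.013 kg/kg → 0.013 × 23300 / 9.8 = 30.91 mm
Layer 780–490 hPa: Δp = 290 hPa = 29000 Pa, q̄ = 0.0058 kg/kg → 0.0058 × 29000 / 9.8 = 17.16 mm
Layer 490–360 hPa: Δp = 130 hPa = 13000 Pa, q̄ = 0.00228 kg/kg → 0.00228 × 13000 / 9.8 = 3.02 mm
Layer 360–300 hPa: Δp = 60 hPa = 6000 Pa, q̄ = 0.00118 kg/kg → 0.00118 × 6000 / 9.8 = 0.72 mm
PW = 30.91 + 17.16 + 3.02 + 0.72 = 51.81 ≈ 51.8 mm.

PW ≈ 51.8 mm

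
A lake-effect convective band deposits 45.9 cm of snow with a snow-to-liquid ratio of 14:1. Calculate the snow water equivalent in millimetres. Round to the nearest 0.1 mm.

SWE = snow depth / ratio = 45.9 cm / 14 = 3.279 cm = 32.8 mm.

SWE ≈ 32.8 mm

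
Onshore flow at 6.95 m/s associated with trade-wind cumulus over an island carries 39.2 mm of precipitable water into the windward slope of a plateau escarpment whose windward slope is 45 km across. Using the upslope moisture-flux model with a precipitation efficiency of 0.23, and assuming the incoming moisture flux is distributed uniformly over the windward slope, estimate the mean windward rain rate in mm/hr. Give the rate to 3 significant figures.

R ≈ 5.01 mm/hr

Incoming column moisture flux per unit ridge length: F = V × PW = 6.95 × 39.2 = 272.44 mm·m/s.
Spread over the 45 km slope with efficiency ε = 0.23: R = ε·F/W = 0.23 × 272.44 / 45000 m = 1.392e-03 mm/s.
R = 1.392e-03 × 3600 = 5.01 mm/hr.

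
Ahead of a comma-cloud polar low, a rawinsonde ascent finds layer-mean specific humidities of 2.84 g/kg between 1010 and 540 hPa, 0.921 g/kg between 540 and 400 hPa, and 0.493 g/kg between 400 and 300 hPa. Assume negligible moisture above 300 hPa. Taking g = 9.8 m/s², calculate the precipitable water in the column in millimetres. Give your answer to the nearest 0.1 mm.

PW ≈ 15.4 mm

Precipitable water is the column-integrated vapour mass per unit area: PW = (1/g) Σ q̄ Δp, with q in kg/kg and Δp in Pa (1 kg/m² of water = 1 mm).
Layer 1010–540 hPa: Δp = 470 hPa = 47000 Pa, q̄ = 0.00284 kg/kg → 0.00284 × 47000 / 9.8 = 13.62 mm
Layer 540–400 hPa: Δp = 140 hPa = 14000 Pa, q̄ = 0.000921 kg/kg → 0.000921 × 14000 / 9.8 = 1.32 mm
Layer 400–300 hPa: Δp = 100 hPa = 10000 Pa, q̄ = 0.000493 kg/kg → 0.000493 × 10000 / 9.8 = 0.50 mm
PW = 13.62 + 1.32 + 0.50 = 15.44 ≈ 15.4 mm.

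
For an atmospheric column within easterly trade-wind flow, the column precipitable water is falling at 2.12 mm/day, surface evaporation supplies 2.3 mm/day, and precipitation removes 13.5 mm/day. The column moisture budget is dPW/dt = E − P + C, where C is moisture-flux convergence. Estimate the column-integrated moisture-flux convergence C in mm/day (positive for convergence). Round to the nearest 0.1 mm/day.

dPW/dt = -2.12 mm/day.
C = dPW/dt − E + P = (-2.12) − 2.3 + 13.5 = 9.1 mm/day.

C ≈ 9.1 mm/day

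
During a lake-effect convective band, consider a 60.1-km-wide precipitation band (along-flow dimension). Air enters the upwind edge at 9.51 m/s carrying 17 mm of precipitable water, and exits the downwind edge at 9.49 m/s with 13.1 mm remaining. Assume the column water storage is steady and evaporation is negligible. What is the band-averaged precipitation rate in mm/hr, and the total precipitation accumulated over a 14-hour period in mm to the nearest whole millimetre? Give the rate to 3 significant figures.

R ≈ 2.24 mm/hr; total ≈ 31 mm

Column moisture flux per unit crosswind length is F = V × PW.
Inflow: F_in = 9.51 × 17 = 161.67 mm·m/s
Outflow: F_out = 9.49 × 13.1 = 124.319 mm·m/s
Steady-state rate R = (F_in − F_out)/L = (161.67 − 124.319) / 60100 m = 6.215e-04 mm/s.
R = 6.215e-04 × 3600 = 2.24 mm/hr.
Over 14 h: total = 2.24 × 14 = 31.36 ≈ 31 mm.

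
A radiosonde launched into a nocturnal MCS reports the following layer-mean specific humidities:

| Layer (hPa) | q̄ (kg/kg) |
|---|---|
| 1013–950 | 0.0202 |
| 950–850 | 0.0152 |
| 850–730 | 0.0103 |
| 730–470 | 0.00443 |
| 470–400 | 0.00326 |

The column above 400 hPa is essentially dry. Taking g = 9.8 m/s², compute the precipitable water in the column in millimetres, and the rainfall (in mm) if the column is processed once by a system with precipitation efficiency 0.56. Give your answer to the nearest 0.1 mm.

Precipitable water is the column-integrated vapour mass per unit area: PW = (1/g) Σ q̄ Δp, with q in kg/kg and Δp in Pa (1 kg/m² of water = 1 mm).
Layer 1013–950 hPa: Δp = 63 hPa = 6300 Pa, q̄ = 0.0202 kg/kg → 0.0202 × 6300 / 9.8 = 12.99 mm
Layer 950–850 hPa: Δp = 100 hPa = 10000 Pa, q̄ = 0.0152 kg/kg → 0.0152 × 10000 / 9.8 = 15.51 mm
Layer 850–730 hPa: Δp = 120 hPa = 12000 Pa, q̄ = 0.0103 kg/kg → 0.0103 × 12000 / 9.8 = 12.61 mm
Layer 730–470 hPa: Δp = 260 hPa = 26000 Pa, q̄ = 0.00443 kg/kg → 0.00443 × 26000 / 9.8 = 11.75 mm
Layer 470–400 hPa: Δp = 70 hPa = 7000 Pa, q̄ = 0.00326 kg/kg → 0.00326 × 7000 / 9.8 = 2.33 mm
PW = 12.99 + 15.51 + 12.61 + 11.75 + 2.33 = 55.19 ≈ 55.2 mm.
Rainfall = ε × PW = 0.56 × 55.2 = 30.9 mm.

PW ≈ 55.2 mm; rainfall ≈ 30.9 mm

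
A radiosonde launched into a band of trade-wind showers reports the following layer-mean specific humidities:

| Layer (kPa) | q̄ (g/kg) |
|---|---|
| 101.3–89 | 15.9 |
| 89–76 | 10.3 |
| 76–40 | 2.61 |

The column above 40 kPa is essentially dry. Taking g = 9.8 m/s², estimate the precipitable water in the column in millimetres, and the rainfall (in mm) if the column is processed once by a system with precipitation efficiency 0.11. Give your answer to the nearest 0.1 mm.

Precipitable water is the column-integrated vapour mass per unit area: PW = (1/g) Σ q̄ Δp, with q in kg/kg and Δp in Pa (1 kg/m² of water = 1 mm).
Layer 101.3–89 kPa: Δp = 123 hPa = 12300 Pa, q̄ = 0.0159 kg/kg → 0.0159 × 12300 / 9.8 = 19.96 mm
Layer 89–76 kPa: Δp = 130 hPa = 13000 Pa, q̄ = 0.0103 kg/kg → 0.0103 × 13000 / 9.8 = 13.66 mm
Layer 76–40 kPa: Δp = 360 hPa = 36000 Pa, q̄ = 0.00261 kg/kg → 0.00261 × 36000 / 9.8 = 9.59 mm
PW = 19.96 + 13.66 + 9.59 = 43.21 ≈ 43.2 mm.
Rainfall = ε × PW = 0.11 × 43.2 = 4.8 mm.

PW ≈ 43.2 mm; rainfall ≈ 4.8 mm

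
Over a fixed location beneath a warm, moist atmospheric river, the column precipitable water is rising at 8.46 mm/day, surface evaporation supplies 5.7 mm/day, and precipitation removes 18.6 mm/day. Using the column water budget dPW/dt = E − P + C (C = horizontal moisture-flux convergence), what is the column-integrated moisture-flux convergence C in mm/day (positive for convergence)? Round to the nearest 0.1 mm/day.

dPW/dt = +8.46 mm/day.
C = dPW/dt − E + P = (+8.46) − 5.7 + 18.6 = 21.4 mm/day.

C ≈ 21.4 mm/day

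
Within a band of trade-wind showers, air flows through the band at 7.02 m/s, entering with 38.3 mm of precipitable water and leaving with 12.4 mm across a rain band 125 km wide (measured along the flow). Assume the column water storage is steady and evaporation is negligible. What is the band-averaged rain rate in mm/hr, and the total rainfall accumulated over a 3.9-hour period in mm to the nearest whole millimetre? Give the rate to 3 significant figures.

Column moisture flux per unit crosswind length is F = V × PW.
Inflow: F_in = 7.02 × 38.3 = 268.866 mm·m/s
Outflow: F_out = 7.02 × 12.4 = 87.048 mm·m/s
Steady-state rate R = (F_in − F_out)/L = (268.866 − 87.048) / 125000 m = 1.455e-03 mm/s.
R = 1.455e-03 × 3600 = 5.24 mm/hr.
Over 3.9 h: total = 5.24 × 3.9 = 20.436 ≈ 20 mm.

R ≈ 5.24 mm/hr; total ≈ 20 mm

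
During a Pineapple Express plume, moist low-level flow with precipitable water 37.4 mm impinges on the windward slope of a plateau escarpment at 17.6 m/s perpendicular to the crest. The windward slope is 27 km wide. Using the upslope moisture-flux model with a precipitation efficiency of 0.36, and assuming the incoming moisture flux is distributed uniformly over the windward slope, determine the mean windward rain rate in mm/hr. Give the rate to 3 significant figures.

Incoming column moisture flux per unit ridge length: F = V × PW = 17.6 × 37.4 = 658.24 mm·m/s.
Spread over the 27 km slope with efficiency ε = 0.36: R = ε·F/W = 0.36 × 658.24 / 27000 m = 8.777e-03 mm/s.
R = 8.777e-03 × 3600 = 31.6 mm/hr.

R ≈ 31.6 mm/hr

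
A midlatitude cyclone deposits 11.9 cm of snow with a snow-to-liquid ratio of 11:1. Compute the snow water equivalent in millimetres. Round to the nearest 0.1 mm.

SWE ≈ 10.8 mm

SWE = snow depth / ratio = 11.9 cm / 11 = 1.082 cm = 10.8 mm.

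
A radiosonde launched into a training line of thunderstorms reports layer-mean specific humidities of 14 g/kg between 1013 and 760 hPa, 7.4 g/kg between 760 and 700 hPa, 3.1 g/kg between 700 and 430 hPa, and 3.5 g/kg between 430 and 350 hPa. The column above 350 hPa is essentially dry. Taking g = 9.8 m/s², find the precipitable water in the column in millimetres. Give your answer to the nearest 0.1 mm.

PW ≈ 52.1 mm

Precipitable water is the column-integrated vapour mass per unit area: PW = (1/g) Σ q̄ Δp, with q in kg/kg and Δp in Pa (1 kg/m² of water = 1 mm).
Layer 1013–760 hPa: Δp = 253 hPa = 25300 Pa, q̄ = 0.014 kg/kg → 0.014 × 25300 / 9.8 = 36.14 mm
Layer 760–700 hPa: Δp = 60 hPa = 6000 Pa, q̄ = 0.0074 kg/kg → 0.0074 × 6000 / 9.8 = 4.53 mm
Layer 700–430 hPa: Δp = 270 hPa = 27000 Pa, q̄ = 0.0031 kg/kg → 0.0031 × 27000 / 9.8 = 8.54 mm
Layer 430–350 hPa: Δp = 80 hPa = 8000 Pa, q̄ = 0.0035 kg/kg → 0.0035 × 8000 / 9.8 = 2.86 mm
PW = 36.14 + 4.53 + 8.54 + 2.86 = 52.07 ≈ 52.1 mm.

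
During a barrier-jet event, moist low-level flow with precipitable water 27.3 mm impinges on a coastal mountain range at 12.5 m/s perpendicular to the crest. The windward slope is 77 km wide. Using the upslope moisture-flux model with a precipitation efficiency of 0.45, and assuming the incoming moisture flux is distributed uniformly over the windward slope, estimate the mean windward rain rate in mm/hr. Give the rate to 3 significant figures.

Incoming column moisture flux per unit ridge length: F = V × PW = 12.5 × 27.3 = 341.25 mm·m/s.
Spread over the 77 km slope with efficiency ε = 0.45: R = ε·F/W = 0.45 × 341.25 / 77000 m = 1.994e-03 mm/s.
R = 1.994e-03 × 3600 = 7.18 mm/hr.

R ≈ 7.18 mm/hr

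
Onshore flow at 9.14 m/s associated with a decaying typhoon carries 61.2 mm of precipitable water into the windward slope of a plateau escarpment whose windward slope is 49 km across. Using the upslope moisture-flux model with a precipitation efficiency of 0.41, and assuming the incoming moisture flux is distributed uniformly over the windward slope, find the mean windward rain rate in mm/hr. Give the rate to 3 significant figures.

R ≈ 16.8 mm/hr

Incoming column moisture flux per unit ridge length: F = V × PW = 9.14 × 61.2 = 559.368 mm·m/s.
Spread over the 49 km slope with efficiency ε = 0.41: R = ε·F/W = 0.41 × 559.368 / 49000 m = 4.680e-03 mm/s.
R = 4.680e-03 × 3600 = 16.8 mm/hr.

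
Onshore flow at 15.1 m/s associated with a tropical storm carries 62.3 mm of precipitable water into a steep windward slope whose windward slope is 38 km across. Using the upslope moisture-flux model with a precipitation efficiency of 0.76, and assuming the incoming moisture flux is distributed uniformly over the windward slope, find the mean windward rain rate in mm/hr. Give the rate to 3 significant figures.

R ≈ 67.7 mm/hr

Incoming column moisture flux per unit ridge length: F = V × PW = 15.1 × 62.3 = 940.73 mm·m/s.
Spread over the 38 km slope with efficiency ε = 0.76: R = ε·F/W = 0.76 × 940.73 / 38000 m = 1.881e-02 mm/s.
R = 1.881e-02 × 3600 = 67.7 mm/hr.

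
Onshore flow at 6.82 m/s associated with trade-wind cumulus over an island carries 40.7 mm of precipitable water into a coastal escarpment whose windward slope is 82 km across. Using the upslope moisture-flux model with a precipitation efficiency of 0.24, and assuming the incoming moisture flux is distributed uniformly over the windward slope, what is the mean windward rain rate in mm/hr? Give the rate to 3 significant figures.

R ≈ 2.92 mm/hr

Incoming column moisture flux per unit ridge length: F = V × PW = 6.82 × 40.7 = 277.574 mm·m/s.
Spread over the 82 km slope with efficiency ε = 0.24: R = ε·F/W = 0.24 × 277.574 / 82000 m = 8.124e-04 mm/s.
R = 8.124e-04 × 3600 = 2.92 mm/hr.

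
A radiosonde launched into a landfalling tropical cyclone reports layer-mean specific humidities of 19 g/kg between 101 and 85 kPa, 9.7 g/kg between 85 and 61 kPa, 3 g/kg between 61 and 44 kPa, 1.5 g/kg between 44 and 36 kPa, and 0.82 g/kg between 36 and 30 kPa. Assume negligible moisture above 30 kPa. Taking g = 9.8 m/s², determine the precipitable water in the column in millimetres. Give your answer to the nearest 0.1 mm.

Precipitable water is the column-integrated vapour mass per unit area: PW = (1/g) Σ q̄ Δp, with q in kg/kg and Δp in Pa (1 kg/m² of water = 1 mm).
Layer 101–85 kPa: Δp = 160 hPa = 16000 Pa, q̄ = 0.019 kg/kg → 0.019 × 16000 / 9.8 = 31.02 mm
Layer 85–61 kPa: Δp = 240 hPa = 24000 Pa, q̄ = 0.0097 kg/kg → 0.0097 × 24000 / 9.8 = 23.76 mm
Layer 61–44 kPa: Δp = 170 hPa = 17000 Pa, q̄ = 0.003 kg/kg → 0.003 × 17000 / 9.8 = 5.20 mm
Layer 44–36 kPa: Δp = 80 hPa = 8000 Pa, q̄ = 0.0015 kg/kg → 0.0015 × 8000 / 9.8 = 1.22 mm
Layer 36–30 kPa: Δp = 60 hPa = 6000 Pa, q̄ = 0.00082 kg/kg → 0.00082 × 6000 / 9.8 = 0.50 mm
PW = 31.02 + 23.76 + 5.20 + 1.22 + 0.50 = 61.70 ≈ 61.7 mm.

PW ≈ 61.7 mm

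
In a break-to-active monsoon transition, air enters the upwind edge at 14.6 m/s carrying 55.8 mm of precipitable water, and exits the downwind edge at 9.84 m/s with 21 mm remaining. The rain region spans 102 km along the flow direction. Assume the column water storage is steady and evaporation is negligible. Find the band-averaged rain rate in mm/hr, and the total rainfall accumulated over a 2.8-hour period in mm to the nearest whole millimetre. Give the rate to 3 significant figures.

R ≈ 21.5 mm/hr; total ≈ 60 mm

Column moisture flux per unit crosswind length is F = V × PW.
Inflow: F_in = 14.6 × 55.8 = 814.68 mm·m/s
Outflow: F_out = 9.84 × 21 = 206.64 mm·m/s
Steady-state rate R = (F_in − F_out)/L = (814.68 − 206.64) / 102000 m = 5.961e-03 mm/s.
R = 5.961e-03 × 3600 = 21.5 mm/hr.
Over 2.8 h: total = 21.5 × 2.8 = 60.2 ≈ 60 mm.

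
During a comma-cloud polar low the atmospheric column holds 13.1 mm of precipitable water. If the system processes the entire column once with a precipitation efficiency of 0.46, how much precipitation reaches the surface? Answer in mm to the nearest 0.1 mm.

Precipitation = ε × PW = 0.46 × 13.1 = 6.0 mm.

precipitation ≈ 6.0 mm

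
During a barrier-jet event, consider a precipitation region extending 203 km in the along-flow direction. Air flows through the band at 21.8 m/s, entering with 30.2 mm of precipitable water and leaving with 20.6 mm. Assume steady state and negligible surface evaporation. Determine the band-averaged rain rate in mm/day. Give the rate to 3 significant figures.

R ≈ 89.1 mm/day

Column moisture flux per unit crosswind length is F = V × PW.
Inflow: F_in = 21.8 × 30.2 = 658.36 mm·m/s
Outflow: F_out = 21.8 × 20.6 = 449.08 mm·m/s
Steady-state rate R = (F_in − F_out)/L = (658.36 − 449.08) / 203000 m = 1.031e-03 mm/s.
R = 1.031e-03 × 3600 × 24 = 89.1 mm/day.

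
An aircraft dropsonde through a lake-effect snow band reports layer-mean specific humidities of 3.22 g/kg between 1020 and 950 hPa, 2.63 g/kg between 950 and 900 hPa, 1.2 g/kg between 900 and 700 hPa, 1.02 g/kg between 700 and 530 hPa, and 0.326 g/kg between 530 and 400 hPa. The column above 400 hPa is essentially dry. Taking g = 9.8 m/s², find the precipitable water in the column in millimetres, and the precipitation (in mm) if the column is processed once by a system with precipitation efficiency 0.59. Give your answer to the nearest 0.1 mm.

Precipitable water is the column-integrated vapour mass per unit area: PW = (1/g) Σ q̄ Δp, with q in kg/kg and Δp in Pa (1 kg/m² of water = 1 mm).
Layer 1020–950 hPa: Δp = 70 hPa = 7000 Pa, q̄ = 0.00322 kg/kg → 0.00322 × 7000 / 9.8 = 2.30 mm
Layer 950–900 hPa: Δp = 50 hPa = 5000 Pa, q̄ = 0.00263 kg/kg → 0.00263 × 5000 / 9.8 = 1.34 mm
Layer 900–700 hPa: Δp = 200 hPa = 20000 Pa, q̄ = 0.0012 kg/kg → 0.0012 × 20000 / 9.8 = 2.45 mm
Layer 700–530 hPa: Δp = 170 hPa = 17000 Pa, q̄ = 0.00102 kg/kg → 0.00102 × 17000 / 9.8 = 1.77 mm
Layer 530–400 hPa: Δp = 130 hPa = 13000 Pa, q̄ = 0.000326 kg/kg → 0.000326 × 13000 / 9.8 = 0.43 mm
PW = 2.30 + 1.34 + 2.45 + 1.77 + 0.43 = 8.29 ≈ 8.3 mm.
Precipitation = ε × PW = 0.59 × 8.3 = 4.9 mm.

PW ≈ 8.3 mm; precipitation ≈ 4.9 mm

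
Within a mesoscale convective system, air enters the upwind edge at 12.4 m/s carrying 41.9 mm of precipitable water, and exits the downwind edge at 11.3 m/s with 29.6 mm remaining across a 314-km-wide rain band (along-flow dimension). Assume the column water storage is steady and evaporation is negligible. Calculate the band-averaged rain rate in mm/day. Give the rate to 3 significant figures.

R ≈ 50.9 mm/day

Column moisture flux per unit crosswind length is F = V × PW.
Inflow: F_in = 12.4 × 41.9 = 519.56 mm·m/s
Outflow: F_out = 11.3 × 29.6 = 334.48 mm·m/s
Steady-state rate R = (F_in − F_out)/L = (519.56 − 334.48) / 314000 m = 5.894e-04 mm/s.
R = 5.894e-04 × 3600 × 24 = 50.9 mm/day.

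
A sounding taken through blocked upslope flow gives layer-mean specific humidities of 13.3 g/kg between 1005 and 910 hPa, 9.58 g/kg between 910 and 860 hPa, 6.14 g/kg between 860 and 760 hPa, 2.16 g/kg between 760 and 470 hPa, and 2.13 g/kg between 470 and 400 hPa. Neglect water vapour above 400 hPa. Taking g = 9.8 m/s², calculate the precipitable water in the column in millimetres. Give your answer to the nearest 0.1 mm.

PW ≈ 32.0 mm

Precipitable water is the column-integrated vapour mass per unit area: PW = (1/g) Σ q̄ Δp, with q in kg/kg and Δp in Pa (1 kg/m² of water = 1 mm).
Layer 1005–910 hPa: Δp = 95 hPa = 9500 Pa, q̄ = 0.0133 kg/kg → 0.0133 × 9500 / 9.8 = 12.89 mm
Layer 910–860 hPa: Δp = 50 hPa = 5000 Pa, q̄ = 0.00958 kg/kg → 0.00958 × 5000 / 9.8 = 4.89 mm
Layer 860–760 hPa: Δp = 100 hPa = 10000 Pa, q̄ = 0.00614 kg/kg → 0.00614 × 10000 / 9.8 = 6.27 mm
Layer 760–470 hPa: Δp = 290 hPa = 29000 Pa, q̄ = 0.00216 kg/kg → 0.00216 × 29000 / 9.8 = 6.39 mm
Layer 470–400 hPa: Δp = 70 hPa = 7000 Pa, q̄ = 0.00213 kg/kg → 0.00213 × 7000 / 9.8 = 1.52 mm
PW = 12.89 + 4.89 + 6.27 + 6.39 + 1.52 = 31.96 ≈ 32.0 mm.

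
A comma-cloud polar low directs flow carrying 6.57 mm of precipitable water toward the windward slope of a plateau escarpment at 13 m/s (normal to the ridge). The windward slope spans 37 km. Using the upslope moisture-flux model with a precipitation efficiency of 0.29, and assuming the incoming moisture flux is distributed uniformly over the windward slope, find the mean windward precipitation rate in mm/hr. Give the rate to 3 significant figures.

Incoming column moisture flux per unit ridge length: F = V × PW = 13 × 6.57 = 85.41 mm·m/s.
Spread over the 37 km slope with efficiency ε = 0.29: R = ε·F/W = 0.29 × 85.41 / 37000 m = 6.694e-04 mm/s.
R = 6.694e-04 × 3600 = 2.41 mm/hr.

R ≈ 2.41 mm/hr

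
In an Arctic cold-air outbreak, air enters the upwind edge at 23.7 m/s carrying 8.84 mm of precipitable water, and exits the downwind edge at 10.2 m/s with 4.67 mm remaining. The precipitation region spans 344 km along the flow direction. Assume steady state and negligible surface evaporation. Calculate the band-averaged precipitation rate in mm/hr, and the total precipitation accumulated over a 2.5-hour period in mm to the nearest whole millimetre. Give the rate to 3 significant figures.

R ≈ 1.69 mm/hr; total ≈ 4 mm

Column moisture flux per unit crosswind length is F = V × PW.
Inflow: F_in = 23.7 × 8.84 = 209.508 mm·m/s
Outflow: F_out = 10.2 × 4.67 = 47.634 mm·m/s
Steady-state rate R = (F_in − F_out)/L = (209.508 − 47.634) / 344000 m = 4.706e-04 mm/s.
R = 4.706e-04 × 3600 = 1.69 mm/hr.
Over 2.5 h: total = 1.69 × 2.5 = 4.225 ≈ 4 mm.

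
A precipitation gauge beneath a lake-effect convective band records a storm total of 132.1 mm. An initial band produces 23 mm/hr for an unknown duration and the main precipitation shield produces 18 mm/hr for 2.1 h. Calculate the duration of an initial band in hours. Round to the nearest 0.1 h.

Known phases: 18 × 2.1 = 37.8 mm.
Remaining depth = 132.1 − 37.8 = 94.3 mm.
Duration = 94.3 / 23 = 4.1 h.

duration ≈ 4.1 h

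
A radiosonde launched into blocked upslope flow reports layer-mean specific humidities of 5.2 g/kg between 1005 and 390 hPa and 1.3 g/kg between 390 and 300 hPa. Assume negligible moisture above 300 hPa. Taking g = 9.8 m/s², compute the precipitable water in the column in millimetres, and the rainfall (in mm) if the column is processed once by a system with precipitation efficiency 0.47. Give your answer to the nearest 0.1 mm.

Precipitable water is the column-integrated vapour mass per unit area: PW = (1/g) Σ q̄ Δp, with q in kg/kg and Δp in Pa (1 kg/m² of water = 1 mm).
Layer 1005–390 hPa: Δp = 615 hPa = 61500 Pa, q̄ = 0.0052 kg/kg → 0.0052 × 61500 / 9.8 = 32.63 mm
Layer 390–300 hPa: Δp = 90 hPa = 9000 Pa, q̄ = 0.0013 kg/kg → 0.0013 × 9000 / 9.8 = 1.19 mm
PW = 32.63 + 1.19 = 33.82 ≈ 33.8 mm.
Rainfall = ε × PW = 0.47 × 33.8 = 15.9 mm.

PW ≈ 33.8 mm; rainfall ≈ 15.9 mm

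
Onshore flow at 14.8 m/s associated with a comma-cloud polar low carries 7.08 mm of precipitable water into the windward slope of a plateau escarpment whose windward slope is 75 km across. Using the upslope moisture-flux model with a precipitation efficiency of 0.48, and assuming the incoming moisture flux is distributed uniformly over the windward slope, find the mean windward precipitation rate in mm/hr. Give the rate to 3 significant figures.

R ≈ 2.41 mm/hr

Incoming column moisture flux per unit ridge length: F = V × PW = 14.8 × 7.08 = 104.784 mm·m/s.
Spread over the 75 km slope with efficiency ε = 0.48: R = ε·F/W = 0.48 × 104.784 / 75000 m = 6.706e-04 mm/s.
R = 6.706e-04 × 3600 = 2.41 mm/hr.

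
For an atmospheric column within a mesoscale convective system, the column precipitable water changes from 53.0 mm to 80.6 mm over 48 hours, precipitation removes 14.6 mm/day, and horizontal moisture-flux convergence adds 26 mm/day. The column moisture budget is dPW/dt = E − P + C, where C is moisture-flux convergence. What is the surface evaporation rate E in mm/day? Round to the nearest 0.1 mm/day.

E ≈ 2.4 mm/day

dPW/dt = (80.6 − 53.0) mm / (48/24 day) = +13.800 mm/day.
E = dPW/dt + P − C = (+13.800) + 14.6 − (26) = 2.4 mm/day.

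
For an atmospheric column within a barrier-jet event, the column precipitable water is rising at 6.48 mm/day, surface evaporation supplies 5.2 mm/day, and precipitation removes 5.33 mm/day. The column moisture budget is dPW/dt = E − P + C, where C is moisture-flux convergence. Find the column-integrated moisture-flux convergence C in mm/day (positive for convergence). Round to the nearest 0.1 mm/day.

dPW/dt = +6.48 mm/day.
C = dPW/dt − E + P = (+6.48) − 5.2 + 5.33 = 6.6 mm/day.

C ≈ 6.6 mm/day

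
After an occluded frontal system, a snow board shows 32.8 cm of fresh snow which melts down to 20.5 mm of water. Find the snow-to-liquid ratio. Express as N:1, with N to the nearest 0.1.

Ratio = snow depth / SWE = 328 mm / 20.5 mm = 16.0, i.e. 16.0:1.

ratio ≈ 16.0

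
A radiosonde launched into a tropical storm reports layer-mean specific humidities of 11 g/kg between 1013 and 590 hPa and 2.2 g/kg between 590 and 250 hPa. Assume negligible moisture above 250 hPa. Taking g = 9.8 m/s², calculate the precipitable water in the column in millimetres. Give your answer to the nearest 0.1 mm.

Precipitable water is the column-integrated vapour mass per unit area: PW = (1/g) Σ q̄ Δp, with q in kg/kg and Δp in Pa (1 kg/m² of water = 1 mm).
Layer 1013–590 hPa: Δp = 423 hPa = 42300 Pa, q̄ = 0.011 kg/kg → 0.011 × 42300 / 9.8 = 47.48 mm
Layer 590–250 hPa: Δp = 340 hPa = 34000 Pa, q̄ = 0.0022 kg/kg → 0.0022 × 34000 / 9.8 = 7.63 mm
PW = 47.48 + 7.63 = 55.11 ≈ 55.1 mm.

PW ≈ 55.1 mm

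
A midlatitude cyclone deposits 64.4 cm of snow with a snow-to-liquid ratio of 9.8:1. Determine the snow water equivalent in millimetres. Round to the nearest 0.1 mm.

SWE ≈ 65.7 mm

SWE = snow depth / ratio = 64.4 cm / 9.8 = 6.571 cm = 65.7 mm.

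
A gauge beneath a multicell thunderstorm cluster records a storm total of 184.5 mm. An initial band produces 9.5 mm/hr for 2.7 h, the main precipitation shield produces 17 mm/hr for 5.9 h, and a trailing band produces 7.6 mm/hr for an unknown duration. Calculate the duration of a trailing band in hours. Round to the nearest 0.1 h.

Known phases: 9.5 × 2.7 + 17 × 5.9 = 25.65 + 100.3 = 125.95 mm.
Remaining depth = 184.5 − 125.95 = 58.55 mm.
Duration = 58.55 / 7.6 = 7.7 h.

duration ≈ 7.7 h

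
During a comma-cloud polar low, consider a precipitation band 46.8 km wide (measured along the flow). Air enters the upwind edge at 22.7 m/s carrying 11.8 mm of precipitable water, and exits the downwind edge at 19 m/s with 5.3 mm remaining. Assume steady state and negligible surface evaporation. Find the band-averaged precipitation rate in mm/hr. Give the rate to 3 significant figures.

R ≈ 12.9 mm/hr

Column moisture flux per unit crosswind length is F = V × PW.
Inflow: F_in = 22.7 × 11.8 = 267.86 mm·m/s
Outflow: F_out = 19 × 5.3 = 100.7 mm·m/s
Steady-state rate R = (F_in − F_out)/L = (267.86 − 100.7) / 46800 m = 3.572e-03 mm/s.
R = 3.572e-03 × 3600 = 12.9 mm/hr.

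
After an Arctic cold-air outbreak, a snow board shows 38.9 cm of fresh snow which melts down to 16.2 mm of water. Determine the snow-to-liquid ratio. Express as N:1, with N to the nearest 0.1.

Ratio = snow depth / SWE = 389 mm / 16.2 mm = 24.0, i.e. 24.0:1.

ratio ≈ 24.0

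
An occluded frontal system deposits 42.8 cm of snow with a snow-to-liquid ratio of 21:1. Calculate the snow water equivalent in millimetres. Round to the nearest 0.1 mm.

SWE = snow depth / ratio = 42.8 cm / 21 = 2.038 cm = 20.4 mm.

SWE ≈ 20.4 mm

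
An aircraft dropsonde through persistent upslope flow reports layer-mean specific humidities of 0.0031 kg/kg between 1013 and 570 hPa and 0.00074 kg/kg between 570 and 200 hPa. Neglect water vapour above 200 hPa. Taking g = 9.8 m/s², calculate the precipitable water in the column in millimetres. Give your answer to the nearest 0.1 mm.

Precipitable water is the column-integrated vapour mass per unit area: PW = (1/g) Σ q̄ Δp, with q in kg/kg and Δp in Pa (1 kg/m² of water = 1 mm).
Layer 1013–570 hPa: Δp = 443 hPa = 44300 Pa, q̄ = 0.0031 kg/kg → 0.0031 × 44300 / 9.8 = 14.01 mm
Layer 570–200 hPa: Δp = 370 hPa = 37000 Pa, q̄ = 0.00074 kg/kg → 0.00074 × 37000 / 9.8 = 2.79 mm
PW = 14.01 + 2.79 = 16.80 ≈ 16.8 mm.

PW ≈ 16.8 mm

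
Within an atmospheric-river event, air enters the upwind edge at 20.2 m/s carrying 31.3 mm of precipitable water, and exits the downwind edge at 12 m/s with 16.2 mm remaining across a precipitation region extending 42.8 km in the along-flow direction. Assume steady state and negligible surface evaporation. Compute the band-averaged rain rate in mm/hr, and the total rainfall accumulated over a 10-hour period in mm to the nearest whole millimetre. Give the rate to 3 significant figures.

R ≈ 36.8 mm/hr; total ≈ 368 mm

Column moisture flux per unit crosswind length is F = V × PW.
Inflow: F_in = 20.2 × 31.3 = 632.26 mm·m/s
Outflow: F_out = 12 × 16.2 = 194.4 mm·m/s
Steady-state rate R = (F_in − F_out)/L = (632.26 − 194.4) / 42800 m = 1.023e-02 mm/s.
R = 1.023e-02 × 3600 = 36.8 mm/hr.
Over 10 h: total = 36.8 × 10 = 368 mm.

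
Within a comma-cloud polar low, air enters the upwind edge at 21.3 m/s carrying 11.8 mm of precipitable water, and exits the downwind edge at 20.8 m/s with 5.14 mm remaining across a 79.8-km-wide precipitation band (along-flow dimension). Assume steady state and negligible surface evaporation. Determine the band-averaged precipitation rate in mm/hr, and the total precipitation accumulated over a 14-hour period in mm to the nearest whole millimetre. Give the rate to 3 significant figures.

Column moisture flux per unit crosswind length is F = V × PW.
Inflow: F_in = 21.3 × 11.8 = 251.34 mm·m/s
Outflow: F_out = 20.8 × 5.14 = 106.912 mm·m/s
Steady-state rate R = (F_in − F_out)/L = (251.34 − 106.912) / 79800 m = 1.810e-03 mm/s.
R = 1.810e-03 × 3600 = 6.52 mm/hr.
Over 14 h: total = 6.52 × 14 = 91.28 ≈ 91 mm.

R ≈ 6.52 mm/hr; total ≈ 91 mm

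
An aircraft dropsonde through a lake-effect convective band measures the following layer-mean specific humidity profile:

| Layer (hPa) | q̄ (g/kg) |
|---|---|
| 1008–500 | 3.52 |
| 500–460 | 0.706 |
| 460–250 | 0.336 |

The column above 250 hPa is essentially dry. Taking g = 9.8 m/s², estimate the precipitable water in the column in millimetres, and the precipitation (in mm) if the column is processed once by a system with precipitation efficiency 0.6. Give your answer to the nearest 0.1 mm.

PW ≈ 19.3 mm; precipitation ≈ 11.6 mm

Precipitable water is the column-integrated vapour mass per unit area: PW = (1/g) Σ q̄ Δp, with q in kg/kg and Δp in Pa (1 kg/m² of water = 1 mm).
Layer 1008–500 hPa: Δp = 508 hPa = 50800 Pa, q̄ = 0.00352 kg/kg → 0.00352 × 50800 / 9.8 = 18.25 mm
Layer 500–460 hPa: Δp = 40 hPa = 4000 Pa, q̄ = 0.000706 kg/kg → 0.000706 × 4000 / 9.8 = 0.29 mm
Layer 460–250 hPa: Δp = 210 hPa = 21000 Pa, q̄ = 0.000336 kg/kg → 0.000336 × 21000 / 9.8 = 0.72 mm
PW = 18.25 + 0.29 + 0.72 = 19.26 ≈ 19.3 mm.
Precipitation = ε × PW = 0.6 × 19.3 = 11.6 mm.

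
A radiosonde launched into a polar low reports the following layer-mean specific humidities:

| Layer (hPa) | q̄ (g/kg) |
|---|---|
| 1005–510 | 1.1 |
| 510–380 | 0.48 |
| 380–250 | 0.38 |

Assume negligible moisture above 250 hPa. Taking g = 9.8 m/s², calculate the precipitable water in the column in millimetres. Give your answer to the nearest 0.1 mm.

PW ≈ 6.7 mm

Precipitable water is the column-integrated vapour mass per unit area: PW = (1/g) Σ q̄ Δp, with q in kg/kg and Δp in Pa (1 kg/m² of water = 1 mm).
Layer 1005–510 hPa: Δp = 495 hPa = 49500 Pa, q̄ = 0.0011 kg/kg → 0.0011 × 49500 / 9.8 = 5.56 mm
Layer 510–380 hPa: Δp = 130 hPa = 13000 Pa, q̄ = 0.00048 kg/kg → 0.00048 × 13000 / 9.8 = 0.64 mm
Layer 380–250 hPa: Δp = 130 hPa = 13000 Pa, q̄ = 0.00038 kg/kg → 0.00038 × 13000 / 9.8 = 0.50 mm
PW = 5.56 + 0.64 + 0.50 = 6.70 ≈ 6.7 mm.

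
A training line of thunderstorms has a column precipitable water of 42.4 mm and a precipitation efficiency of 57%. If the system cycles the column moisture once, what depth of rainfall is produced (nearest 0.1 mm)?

rainfall ≈ 24.2 mm

Rainfall = ε × PW = 0.57 × 42.4 = 24.2 mm.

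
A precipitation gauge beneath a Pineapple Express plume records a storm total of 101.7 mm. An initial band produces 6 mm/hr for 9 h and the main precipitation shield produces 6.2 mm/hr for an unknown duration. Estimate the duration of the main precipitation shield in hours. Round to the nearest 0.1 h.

Known phases: 6 × 9 = 54 mm.
Remaining depth = 101.7 − 54 = 47.7 mm.
Duration = 47.7 / 6.2 = 7.7 h.

duration ≈ 7.7 h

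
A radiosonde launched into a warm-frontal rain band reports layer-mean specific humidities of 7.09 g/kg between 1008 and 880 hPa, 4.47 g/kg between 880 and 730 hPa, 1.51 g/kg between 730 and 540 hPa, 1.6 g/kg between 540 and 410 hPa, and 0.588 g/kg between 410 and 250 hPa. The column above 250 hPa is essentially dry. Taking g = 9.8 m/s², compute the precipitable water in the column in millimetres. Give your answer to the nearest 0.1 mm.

PW ≈ 22.1 mm

Precipitable water is the column-integrated vapour mass per unit area: PW = (1/g) Σ q̄ Δp, with q in kg/kg and Δp in Pa (1 kg/m² of water = 1 mm).
Layer 1008–880 hPa: Δp = 128 hPa = 12800 Pa, q̄ = 0.00709 kg/kg → 0.00709 × 12800 / 9.8 = 9.26 mm
Layer 880–730 hPa: Δp = 150 hPa = 15000 Pa, q̄ = 0.00447 kg/kg → 0.00447 × 15000 / 9.8 = 6.84 mm
Layer 730–540 hPa: Δp = 190 hPa = 19000 Pa, q̄ = 0.00151 kg/kg → 0.00151 × 19000 / 9.8 = 2.93 mm
Layer 540–410 hPa: Δp = 130 hPa = 13000 Pa, q̄ = 0.0016 kg/kg → 0.0016 × 13000 / 9.8 = 2.12 mm
Layer 410–250 hPa: Δp = 160 hPa = 16000 Pa, q̄ = 0.000588 kg/kg → 0.000588 × 16000 / 9.8 = 0.96 mm
PW = 9.26 + 6.84 + 2.93 + 2.12 + 0.96 = 22.11 ≈ 22.1 mm.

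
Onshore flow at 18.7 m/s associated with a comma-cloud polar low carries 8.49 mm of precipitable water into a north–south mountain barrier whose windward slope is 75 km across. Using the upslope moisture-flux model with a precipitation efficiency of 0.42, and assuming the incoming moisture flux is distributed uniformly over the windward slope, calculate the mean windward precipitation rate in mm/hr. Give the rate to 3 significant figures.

Incoming column moisture flux per unit ridge length: F = V × PW = 18.7 × 8.49 = 158.763 mm·m/s.
Spread over the 75 km slope with efficiency ε = 0.42: R = ε·F/W = 0.42 × 158.763 / 75000 m = 8.891e-04 mm/s.
R = 8.891e-04 × 3600 = 3.20 mm/hr.

R ≈ 3.20 mm/hr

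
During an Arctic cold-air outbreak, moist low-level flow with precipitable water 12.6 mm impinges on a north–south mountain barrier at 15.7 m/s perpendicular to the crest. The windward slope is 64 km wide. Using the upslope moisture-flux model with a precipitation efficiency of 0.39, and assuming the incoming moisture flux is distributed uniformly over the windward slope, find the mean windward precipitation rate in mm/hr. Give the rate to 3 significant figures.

R ≈ 4.34 mm/hr

Incoming column moisture flux per unit ridge length: F = V × PW = 15.7 × 12.6 = 197.82 mm·m/s.
Spread over the 64 km slope with efficiency ε = 0.39: R = ε·F/W = 0.39 × 197.82 / 64000 m = 1.205e-03 mm/s.
R = 1.205e-03 × 3600 = 4.34 mm/hr.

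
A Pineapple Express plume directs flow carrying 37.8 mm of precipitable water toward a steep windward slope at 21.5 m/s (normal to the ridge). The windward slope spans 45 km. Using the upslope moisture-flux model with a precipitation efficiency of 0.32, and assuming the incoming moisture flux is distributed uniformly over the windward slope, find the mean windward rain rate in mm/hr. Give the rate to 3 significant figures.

R ≈ 20.8 mm/hr

Incoming column moisture flux per unit ridge length: F = V × PW = 21.5 × 37.8 = 812.7 mm·m/s.
Spread over the 45 km slope with efficiency ε = 0.32: R = ε·F/W = 0.32 × 812.7 / 45000 m = 5.779e-03 mm/s.
R = 5.779e-03 × 3600 = 20.8 mm/hr.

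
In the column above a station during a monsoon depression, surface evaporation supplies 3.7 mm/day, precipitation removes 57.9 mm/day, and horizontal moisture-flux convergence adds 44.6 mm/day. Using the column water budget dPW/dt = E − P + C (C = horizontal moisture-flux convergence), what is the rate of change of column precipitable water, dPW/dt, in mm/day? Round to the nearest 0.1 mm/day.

dPW/dt = E − P + C = 3.7 − 57.9 + (44.6) = -9.6 mm/day.

dPW/dt ≈ -9.6 mm/day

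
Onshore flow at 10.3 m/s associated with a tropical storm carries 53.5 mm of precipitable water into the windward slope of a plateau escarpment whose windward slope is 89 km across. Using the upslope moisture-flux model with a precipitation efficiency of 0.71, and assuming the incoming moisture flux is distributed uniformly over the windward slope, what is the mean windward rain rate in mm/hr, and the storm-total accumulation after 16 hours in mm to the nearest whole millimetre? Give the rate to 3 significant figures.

R ≈ 15.8 mm/hr; total ≈ 253 mm

Incoming column moisture flux per unit ridge length: F = V × PW = 10.3 × 53.5 = 551.05 mm·m/s.
Spread over the 89 km slope with efficiency ε = 0.71: R = ε·F/W = 0.71 × 551.05 / 89000 m = 4.396e-03 mm/s.
R = 4.396e-03 × 3600 = 15.8 mm/hr.
Over 16 h: total = 15.8 × 16 = 252.8 ≈ 253 mm.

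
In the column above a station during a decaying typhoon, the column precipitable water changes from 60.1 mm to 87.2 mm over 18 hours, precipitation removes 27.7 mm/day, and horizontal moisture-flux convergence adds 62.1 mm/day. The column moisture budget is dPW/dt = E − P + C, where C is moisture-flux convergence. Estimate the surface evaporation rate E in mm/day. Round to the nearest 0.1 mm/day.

E ≈ 1.7 mm/day

dPW/dt = (87.2 − 60.1) mm / (18/24 day) = +36.133 mm/day.
E = dPW/dt + P − C = (+36.133) + 27.7 − (62.1) = 1.7 mm/day.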